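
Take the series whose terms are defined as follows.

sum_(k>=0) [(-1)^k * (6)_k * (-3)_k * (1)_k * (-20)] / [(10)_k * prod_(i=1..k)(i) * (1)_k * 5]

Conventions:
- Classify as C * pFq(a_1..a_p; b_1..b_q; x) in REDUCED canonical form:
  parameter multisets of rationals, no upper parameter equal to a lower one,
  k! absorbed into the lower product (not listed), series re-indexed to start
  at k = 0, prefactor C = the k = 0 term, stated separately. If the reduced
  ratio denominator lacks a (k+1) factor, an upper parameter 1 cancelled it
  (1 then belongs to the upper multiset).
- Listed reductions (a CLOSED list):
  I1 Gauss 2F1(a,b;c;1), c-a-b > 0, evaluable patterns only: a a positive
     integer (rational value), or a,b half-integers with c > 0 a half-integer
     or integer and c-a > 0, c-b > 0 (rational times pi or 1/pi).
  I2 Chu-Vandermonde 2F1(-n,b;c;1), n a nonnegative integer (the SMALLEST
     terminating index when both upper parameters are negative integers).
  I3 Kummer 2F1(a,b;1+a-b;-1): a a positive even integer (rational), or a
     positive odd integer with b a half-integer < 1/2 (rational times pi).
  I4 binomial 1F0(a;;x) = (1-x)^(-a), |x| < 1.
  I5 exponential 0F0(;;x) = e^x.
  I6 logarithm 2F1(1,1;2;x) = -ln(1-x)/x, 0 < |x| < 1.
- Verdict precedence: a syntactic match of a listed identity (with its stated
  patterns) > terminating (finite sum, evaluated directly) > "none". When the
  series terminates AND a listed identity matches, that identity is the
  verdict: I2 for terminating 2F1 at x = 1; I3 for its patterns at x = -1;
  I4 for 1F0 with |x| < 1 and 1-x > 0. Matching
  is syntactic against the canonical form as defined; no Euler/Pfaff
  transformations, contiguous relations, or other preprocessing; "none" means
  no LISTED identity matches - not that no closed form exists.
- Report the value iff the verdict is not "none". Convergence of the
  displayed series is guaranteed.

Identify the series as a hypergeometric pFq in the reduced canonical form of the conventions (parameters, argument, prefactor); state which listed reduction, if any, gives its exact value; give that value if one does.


Prefactor -4, argument -1: 2F1 with upper {-3, 6} over lower {10}. Verdict (x = -1): the Kummer evaluation I3 applies (x = -1; c = 10 equals 1+a-b for upper {-3, 6}: listed pattern). Sum: -84/5.

First insight: x = (-1) and the constant factors (prefactor -4) combine into one prefactor.
Step ratio: r(k) = (-1) * (k-3) (k+6) / [(k+10) (k+1)] ; factor over Q: parameters, x = (-1), and C = -4.


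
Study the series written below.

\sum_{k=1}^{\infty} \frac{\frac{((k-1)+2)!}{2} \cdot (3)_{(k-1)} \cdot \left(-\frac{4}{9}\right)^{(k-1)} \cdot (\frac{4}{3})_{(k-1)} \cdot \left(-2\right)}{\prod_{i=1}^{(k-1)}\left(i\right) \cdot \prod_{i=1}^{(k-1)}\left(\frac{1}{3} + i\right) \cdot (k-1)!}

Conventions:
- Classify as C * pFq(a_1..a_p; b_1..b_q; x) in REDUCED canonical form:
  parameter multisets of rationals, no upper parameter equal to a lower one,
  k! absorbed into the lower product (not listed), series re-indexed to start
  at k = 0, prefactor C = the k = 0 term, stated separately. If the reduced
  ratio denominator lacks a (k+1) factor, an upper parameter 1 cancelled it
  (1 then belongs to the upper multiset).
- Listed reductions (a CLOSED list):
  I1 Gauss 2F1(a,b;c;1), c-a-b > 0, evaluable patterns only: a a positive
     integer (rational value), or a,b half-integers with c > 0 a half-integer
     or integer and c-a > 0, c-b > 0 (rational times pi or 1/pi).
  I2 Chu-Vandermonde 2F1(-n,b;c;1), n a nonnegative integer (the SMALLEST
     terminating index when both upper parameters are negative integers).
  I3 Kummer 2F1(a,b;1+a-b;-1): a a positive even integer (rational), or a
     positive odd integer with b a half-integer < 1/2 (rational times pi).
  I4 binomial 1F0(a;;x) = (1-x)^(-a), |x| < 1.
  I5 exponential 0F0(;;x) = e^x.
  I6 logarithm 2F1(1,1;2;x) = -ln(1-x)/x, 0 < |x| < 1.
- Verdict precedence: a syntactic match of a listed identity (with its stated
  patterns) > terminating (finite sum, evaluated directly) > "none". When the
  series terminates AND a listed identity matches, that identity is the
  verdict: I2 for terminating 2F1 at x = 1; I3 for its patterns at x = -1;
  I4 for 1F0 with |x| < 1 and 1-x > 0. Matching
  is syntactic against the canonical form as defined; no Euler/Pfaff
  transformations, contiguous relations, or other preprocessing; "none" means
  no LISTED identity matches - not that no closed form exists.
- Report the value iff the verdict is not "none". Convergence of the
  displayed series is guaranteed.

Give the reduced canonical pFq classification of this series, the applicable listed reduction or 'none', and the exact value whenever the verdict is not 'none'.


Classification (C = -2): 2F1 with upper {3, 3}, lower {1}, argument x = -\frac{4}{9}. Verdict: none (x = -\frac{4}{9}): each listed identity misses the multisets {3, 3} ; {1}.

Key observation: with t_0 = -2, the lower running product (prefactor -2) is a rising factorial.
Term ratio: r(k) = -\frac{4}{9} * (k+3) (k+3) / [(k+1) (k+1)] ; factor over Q: parameters, x = -\frac{4}{9}, and C = -2.


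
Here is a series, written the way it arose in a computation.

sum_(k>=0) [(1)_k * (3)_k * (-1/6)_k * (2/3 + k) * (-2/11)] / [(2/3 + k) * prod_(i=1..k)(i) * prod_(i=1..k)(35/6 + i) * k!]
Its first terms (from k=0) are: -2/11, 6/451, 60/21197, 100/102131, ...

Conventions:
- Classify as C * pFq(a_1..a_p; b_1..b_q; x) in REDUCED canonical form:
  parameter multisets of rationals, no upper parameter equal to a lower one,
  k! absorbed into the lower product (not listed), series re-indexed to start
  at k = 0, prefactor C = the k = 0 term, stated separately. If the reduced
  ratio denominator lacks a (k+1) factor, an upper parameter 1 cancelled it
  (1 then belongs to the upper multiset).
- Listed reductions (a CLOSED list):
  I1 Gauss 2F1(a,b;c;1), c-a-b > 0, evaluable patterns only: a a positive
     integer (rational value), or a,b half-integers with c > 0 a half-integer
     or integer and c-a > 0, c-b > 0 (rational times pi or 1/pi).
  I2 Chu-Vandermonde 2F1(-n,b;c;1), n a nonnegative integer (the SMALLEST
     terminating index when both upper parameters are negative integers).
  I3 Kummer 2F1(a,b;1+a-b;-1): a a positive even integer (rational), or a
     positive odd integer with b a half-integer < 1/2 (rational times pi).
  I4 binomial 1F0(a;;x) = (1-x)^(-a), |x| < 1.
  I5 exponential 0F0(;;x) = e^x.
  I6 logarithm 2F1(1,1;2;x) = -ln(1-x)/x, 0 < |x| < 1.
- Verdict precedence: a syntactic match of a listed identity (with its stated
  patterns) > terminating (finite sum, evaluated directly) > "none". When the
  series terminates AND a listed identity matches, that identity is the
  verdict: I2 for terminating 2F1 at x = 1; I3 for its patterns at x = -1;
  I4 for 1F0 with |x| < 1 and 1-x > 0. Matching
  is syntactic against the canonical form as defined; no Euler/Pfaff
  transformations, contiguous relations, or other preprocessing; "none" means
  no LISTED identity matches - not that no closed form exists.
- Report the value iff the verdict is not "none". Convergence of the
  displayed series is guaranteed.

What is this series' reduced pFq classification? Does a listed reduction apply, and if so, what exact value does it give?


x = 1 here; the reduced form reads 2F1, upper {-1/6, 3}, lower {41/6}, C = -2/11. Verdict: Gauss (I1, integer-parameter pattern) matches (x = 1: the Gamma ratio telescopes since c-a-b = 4 > 0 and a = 3 in Z>0). Sum: -4669/28512.

Key step: t_0 being -2/11, the parameter 1 appears in both the upper and lower lists and cancels (alongside the other common factor).
Consecutive-term ratio: r(k) = 1 * (k-1/6) (k+3) / [(k+41/6) (k+1)] ; factor over Q: parameters, x = 1, and C = -2/11.


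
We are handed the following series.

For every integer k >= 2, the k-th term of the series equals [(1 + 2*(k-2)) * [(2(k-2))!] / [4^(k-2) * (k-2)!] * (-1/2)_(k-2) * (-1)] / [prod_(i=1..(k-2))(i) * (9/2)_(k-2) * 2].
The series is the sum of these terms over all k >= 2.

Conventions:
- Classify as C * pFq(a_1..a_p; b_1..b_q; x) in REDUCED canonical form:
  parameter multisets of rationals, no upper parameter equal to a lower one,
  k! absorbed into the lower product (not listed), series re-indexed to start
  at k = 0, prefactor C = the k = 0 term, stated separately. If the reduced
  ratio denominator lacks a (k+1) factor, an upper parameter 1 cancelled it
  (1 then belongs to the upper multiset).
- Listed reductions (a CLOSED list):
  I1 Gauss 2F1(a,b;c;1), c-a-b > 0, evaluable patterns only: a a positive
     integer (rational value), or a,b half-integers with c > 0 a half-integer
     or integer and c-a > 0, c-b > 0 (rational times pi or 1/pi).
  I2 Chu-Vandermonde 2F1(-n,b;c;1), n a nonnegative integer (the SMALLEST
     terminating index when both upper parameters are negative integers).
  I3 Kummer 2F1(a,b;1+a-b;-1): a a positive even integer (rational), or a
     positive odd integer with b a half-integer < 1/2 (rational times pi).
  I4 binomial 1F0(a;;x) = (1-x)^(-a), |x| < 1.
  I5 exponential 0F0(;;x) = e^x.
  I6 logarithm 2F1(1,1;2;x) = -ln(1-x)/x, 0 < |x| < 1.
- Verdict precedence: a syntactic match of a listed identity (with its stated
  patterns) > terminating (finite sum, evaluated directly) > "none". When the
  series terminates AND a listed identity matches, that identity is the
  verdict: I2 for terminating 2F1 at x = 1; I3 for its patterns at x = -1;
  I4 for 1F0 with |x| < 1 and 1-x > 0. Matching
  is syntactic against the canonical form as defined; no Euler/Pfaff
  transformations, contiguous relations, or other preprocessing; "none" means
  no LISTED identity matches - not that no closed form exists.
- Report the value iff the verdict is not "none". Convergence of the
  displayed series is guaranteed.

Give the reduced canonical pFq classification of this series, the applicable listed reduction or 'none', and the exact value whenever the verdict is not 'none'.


x = 1 here; the reduced form reads 2F1, upper {-1/2, 3/2}, lower {9/2}, C = -1/2. Verdict: Gauss (I1, half-integer pattern) matches (x = 1; upper {-1/2, 3/2} half-integers, c = 9/2 in the evaluable pattern). Hence: (-525/4096) * pi.

The tell: t_0 = -1/2 here, and the constant factors (C = -1/2) combine into one prefactor.
Consecutive-term ratio: r(k) = 1 * (k-1/2) (k+3/2) / [(k+9/2) (k+1)] - poly over poly, x = 1 from leading terms; C = -1/2 at k = 0.


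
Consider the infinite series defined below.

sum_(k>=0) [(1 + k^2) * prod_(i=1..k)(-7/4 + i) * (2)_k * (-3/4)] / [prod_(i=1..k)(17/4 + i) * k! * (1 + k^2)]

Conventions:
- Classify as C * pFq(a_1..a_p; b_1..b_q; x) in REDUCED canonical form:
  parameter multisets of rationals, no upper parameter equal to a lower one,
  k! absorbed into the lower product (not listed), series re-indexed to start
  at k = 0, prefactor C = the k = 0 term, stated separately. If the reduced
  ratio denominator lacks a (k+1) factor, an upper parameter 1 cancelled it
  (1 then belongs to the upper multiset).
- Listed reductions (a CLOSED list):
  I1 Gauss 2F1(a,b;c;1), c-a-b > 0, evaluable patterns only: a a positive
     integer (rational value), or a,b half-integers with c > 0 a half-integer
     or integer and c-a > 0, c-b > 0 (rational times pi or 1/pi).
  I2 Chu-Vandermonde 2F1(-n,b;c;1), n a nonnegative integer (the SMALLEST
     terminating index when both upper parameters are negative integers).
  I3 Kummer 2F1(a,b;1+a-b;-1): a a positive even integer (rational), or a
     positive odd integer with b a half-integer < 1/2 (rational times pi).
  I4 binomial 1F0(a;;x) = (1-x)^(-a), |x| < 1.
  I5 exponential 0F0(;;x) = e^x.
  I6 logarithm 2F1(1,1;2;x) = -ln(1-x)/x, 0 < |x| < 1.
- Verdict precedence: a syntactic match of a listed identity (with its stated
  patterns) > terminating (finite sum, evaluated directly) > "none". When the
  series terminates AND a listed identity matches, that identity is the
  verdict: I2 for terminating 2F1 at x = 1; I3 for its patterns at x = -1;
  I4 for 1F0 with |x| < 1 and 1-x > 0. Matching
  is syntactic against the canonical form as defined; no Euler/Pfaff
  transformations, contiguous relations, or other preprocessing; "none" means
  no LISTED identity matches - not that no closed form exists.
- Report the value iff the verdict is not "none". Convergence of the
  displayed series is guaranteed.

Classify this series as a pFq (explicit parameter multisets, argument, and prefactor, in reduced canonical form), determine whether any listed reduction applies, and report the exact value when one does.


Prefactor -3/4, argument 1: 2F1 with upper {-3/4, 2} over lower {21/4}. Verdict (x = 1): the Gauss summation I1 applies (x = 1: the Gamma ratio telescopes since c-a-b = 4 > 0 and a = 2 in Z>0). Exact value: -663/1280.

Key step: with t_0 = -3/4, the running product (C = -3/4, x = 1) telescopes to a rising factorial.
Adjacent-term ratio: r(k) = 1 * (k-3/4) (k+2) / [(k+21/4) (k+1)] - poly over poly, x = 1 from leading terms; C = -3/4 at k = 0.


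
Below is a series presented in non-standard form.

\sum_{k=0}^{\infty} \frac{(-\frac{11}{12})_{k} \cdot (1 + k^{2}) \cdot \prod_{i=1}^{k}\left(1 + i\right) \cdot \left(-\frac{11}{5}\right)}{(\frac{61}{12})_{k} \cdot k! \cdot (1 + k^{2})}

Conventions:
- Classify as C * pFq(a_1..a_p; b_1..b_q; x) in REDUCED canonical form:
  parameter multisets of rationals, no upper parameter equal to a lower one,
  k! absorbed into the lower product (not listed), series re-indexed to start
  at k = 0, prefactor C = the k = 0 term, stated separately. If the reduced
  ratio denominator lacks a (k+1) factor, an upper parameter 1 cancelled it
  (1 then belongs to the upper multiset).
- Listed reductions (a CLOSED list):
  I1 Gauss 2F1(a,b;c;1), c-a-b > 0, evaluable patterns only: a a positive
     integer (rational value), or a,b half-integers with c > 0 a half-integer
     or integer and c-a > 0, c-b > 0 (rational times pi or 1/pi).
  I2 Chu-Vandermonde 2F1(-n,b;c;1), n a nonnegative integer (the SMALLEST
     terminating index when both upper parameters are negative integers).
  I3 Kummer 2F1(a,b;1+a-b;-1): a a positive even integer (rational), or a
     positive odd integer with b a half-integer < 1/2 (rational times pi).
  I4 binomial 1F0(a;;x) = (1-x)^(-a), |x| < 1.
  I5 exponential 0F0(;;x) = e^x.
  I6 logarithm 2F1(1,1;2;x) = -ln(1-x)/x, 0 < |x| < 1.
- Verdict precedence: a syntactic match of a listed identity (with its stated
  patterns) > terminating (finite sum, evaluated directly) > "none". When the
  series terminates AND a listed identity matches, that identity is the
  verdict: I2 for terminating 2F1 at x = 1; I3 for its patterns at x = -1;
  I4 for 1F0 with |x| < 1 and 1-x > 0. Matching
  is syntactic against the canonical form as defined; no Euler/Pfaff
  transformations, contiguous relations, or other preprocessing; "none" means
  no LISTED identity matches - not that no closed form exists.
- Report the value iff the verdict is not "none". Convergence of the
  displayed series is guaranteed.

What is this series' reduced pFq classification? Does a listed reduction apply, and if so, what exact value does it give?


At argument 1: a 2F1 with upper {-\frac{11}{12}, 2}, lower {\frac{61}{12}}, scaled by C = -\frac{11}{5}. Verdict: this is Gauss (I1, integer-parameter pattern) (x = 1: the Gamma ratio telescopes since c-a-b = 4 > 0 and a = 2 in Z>0). Sum: -\frac{19943}{14400}.

The tell: t_0 = -\frac{11}{5} here, and the running product (C = -11/5) telescopes to a rising factorial.
Adjacent-term ratio: r(k) = 1 * (k-\frac{11}{12}) (k+2) / [(k+\frac{61}{12}) (k+1)] - poly over poly, x = 1 from leading terms; C = -\frac{11}{5} at k = 0.


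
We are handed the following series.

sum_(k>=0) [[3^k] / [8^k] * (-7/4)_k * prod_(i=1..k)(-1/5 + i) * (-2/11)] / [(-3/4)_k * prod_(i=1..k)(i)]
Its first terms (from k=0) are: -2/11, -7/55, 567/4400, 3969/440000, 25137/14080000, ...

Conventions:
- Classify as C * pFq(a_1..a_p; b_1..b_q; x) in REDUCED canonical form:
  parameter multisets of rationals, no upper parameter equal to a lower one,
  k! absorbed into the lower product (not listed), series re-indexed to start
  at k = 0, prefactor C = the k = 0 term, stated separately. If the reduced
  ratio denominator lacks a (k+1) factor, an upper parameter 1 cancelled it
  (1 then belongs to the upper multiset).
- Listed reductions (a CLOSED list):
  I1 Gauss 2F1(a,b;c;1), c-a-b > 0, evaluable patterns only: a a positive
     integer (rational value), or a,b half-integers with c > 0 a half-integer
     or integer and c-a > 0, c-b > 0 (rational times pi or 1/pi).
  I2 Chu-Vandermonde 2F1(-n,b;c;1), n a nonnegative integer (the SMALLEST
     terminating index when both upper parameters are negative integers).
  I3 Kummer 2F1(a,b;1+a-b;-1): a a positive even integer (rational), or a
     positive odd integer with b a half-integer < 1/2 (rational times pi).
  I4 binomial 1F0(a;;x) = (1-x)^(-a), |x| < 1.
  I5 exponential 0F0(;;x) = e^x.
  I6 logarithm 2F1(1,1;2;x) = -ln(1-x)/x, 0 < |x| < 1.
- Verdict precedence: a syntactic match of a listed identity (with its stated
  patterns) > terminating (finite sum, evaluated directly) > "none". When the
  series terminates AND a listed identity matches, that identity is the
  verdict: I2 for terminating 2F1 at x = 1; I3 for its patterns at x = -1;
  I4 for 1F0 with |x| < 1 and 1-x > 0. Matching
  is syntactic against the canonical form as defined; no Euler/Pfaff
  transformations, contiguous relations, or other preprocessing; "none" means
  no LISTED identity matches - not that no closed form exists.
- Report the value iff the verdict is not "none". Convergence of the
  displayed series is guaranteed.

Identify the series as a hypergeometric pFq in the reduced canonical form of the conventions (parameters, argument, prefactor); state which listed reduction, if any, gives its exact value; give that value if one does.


Structural cue: x = (3/8) and the two geometric factors (C = -2/11) combine into one argument.
Term ratio: r(k) = (3/8) * (k-7/4) (k+4/5) / [(k-3/4) (k+1)] - rational in k. x = (3/8); t_0 = -2/11; negate the roots.

Canonical form: C = -2/11 times 2F1 with upper {-7/4, 4/5}, lower {-3/4}, x = 3/8. Verdict: none - at argument 3/8 the multisets {-7/4, 4/5} ; {-3/4} match no listed identity.


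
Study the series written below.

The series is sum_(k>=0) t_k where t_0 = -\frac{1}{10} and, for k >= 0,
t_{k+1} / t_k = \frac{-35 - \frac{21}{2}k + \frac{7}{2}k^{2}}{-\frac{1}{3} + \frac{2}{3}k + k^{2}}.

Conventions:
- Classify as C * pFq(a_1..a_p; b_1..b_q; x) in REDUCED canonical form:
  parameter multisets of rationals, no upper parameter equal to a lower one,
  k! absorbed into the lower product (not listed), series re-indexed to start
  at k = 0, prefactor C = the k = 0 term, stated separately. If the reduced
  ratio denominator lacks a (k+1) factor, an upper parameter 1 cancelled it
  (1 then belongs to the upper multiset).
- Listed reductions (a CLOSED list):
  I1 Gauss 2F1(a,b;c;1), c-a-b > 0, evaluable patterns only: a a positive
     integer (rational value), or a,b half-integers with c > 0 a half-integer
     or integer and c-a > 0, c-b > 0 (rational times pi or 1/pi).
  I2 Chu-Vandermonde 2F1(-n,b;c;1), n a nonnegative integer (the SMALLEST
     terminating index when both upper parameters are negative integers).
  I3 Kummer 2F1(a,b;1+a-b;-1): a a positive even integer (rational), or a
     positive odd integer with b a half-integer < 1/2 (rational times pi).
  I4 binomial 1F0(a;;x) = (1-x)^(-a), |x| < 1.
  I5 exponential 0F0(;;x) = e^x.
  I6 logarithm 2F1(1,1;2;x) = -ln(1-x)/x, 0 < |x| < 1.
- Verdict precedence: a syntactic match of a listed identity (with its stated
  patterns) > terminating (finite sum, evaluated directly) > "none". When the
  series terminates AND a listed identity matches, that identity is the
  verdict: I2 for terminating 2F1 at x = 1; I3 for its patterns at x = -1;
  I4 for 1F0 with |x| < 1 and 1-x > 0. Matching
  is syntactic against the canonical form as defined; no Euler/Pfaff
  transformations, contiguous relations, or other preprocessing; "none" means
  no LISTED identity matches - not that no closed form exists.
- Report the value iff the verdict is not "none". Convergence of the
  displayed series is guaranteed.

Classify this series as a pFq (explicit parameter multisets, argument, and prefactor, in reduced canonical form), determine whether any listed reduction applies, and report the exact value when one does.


Classification (C = -\frac{1}{10}): 2F1 with upper {-5, 2}, lower {-\frac{1}{3}}, argument x = \frac{7}{2}. Verdict: terminating - the sum ends at index 5 because -5 is a negative integer; exact evaluation follows. Value: -\frac{1665029}{440}.

Key observation: t_0 being -\frac{1}{10}, roots of the ratio polynomials (prefactor -1/10) are the negated parameters.
Adjacent-term ratio: r(k) = \frac{7}{2} * (k-5) (k+2) / [(k-\frac{1}{3}) (k+1)] - rational; roots negated = parameters, x = \frac{7}{2}, C = -\frac{1}{10}.


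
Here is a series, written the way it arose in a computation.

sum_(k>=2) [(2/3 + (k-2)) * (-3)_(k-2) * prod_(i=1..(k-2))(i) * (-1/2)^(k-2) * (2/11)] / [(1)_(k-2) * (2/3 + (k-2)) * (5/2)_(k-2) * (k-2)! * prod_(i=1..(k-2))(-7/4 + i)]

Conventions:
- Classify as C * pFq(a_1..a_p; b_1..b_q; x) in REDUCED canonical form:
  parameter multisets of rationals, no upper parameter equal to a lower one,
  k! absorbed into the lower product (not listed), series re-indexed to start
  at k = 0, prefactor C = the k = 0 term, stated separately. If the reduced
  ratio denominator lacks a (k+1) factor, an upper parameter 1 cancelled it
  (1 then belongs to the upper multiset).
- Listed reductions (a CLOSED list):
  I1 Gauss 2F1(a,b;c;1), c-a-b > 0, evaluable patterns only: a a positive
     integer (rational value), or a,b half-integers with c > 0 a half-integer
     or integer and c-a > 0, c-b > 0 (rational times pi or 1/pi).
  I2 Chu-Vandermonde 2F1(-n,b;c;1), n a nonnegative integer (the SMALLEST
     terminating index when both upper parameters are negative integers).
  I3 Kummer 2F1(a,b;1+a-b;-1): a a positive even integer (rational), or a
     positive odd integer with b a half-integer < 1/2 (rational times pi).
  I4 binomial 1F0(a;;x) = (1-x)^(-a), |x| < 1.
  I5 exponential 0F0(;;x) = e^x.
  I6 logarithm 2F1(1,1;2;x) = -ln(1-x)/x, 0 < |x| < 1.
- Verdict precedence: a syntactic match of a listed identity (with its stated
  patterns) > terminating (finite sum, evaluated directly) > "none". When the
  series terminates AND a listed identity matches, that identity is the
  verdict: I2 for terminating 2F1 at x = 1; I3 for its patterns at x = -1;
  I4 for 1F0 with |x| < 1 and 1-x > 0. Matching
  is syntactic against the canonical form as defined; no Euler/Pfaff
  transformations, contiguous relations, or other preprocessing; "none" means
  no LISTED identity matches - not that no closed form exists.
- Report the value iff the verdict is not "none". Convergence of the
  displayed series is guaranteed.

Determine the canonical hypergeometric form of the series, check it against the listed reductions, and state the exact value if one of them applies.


At argument -1/2: a 1F2 with upper {-3}, lower {-3/4, 5/2}, scaled by C = 2/11. Verdict: terminating. (-3)_k vanishes past k = 3, leaving a 4-term sum, computed directly. Value: -2558/51975.

Key observation: t_0 = 2/11 here, and the lower running product (prefactor 2/11) is a rising factorial.
Consecutive-term ratio: r(k) = (-1/2) * (k-3) / [(k-3/4) (k+5/2) (k+1)] - rational in k. x = (-1/2); t_0 = 2/11; negate the roots.


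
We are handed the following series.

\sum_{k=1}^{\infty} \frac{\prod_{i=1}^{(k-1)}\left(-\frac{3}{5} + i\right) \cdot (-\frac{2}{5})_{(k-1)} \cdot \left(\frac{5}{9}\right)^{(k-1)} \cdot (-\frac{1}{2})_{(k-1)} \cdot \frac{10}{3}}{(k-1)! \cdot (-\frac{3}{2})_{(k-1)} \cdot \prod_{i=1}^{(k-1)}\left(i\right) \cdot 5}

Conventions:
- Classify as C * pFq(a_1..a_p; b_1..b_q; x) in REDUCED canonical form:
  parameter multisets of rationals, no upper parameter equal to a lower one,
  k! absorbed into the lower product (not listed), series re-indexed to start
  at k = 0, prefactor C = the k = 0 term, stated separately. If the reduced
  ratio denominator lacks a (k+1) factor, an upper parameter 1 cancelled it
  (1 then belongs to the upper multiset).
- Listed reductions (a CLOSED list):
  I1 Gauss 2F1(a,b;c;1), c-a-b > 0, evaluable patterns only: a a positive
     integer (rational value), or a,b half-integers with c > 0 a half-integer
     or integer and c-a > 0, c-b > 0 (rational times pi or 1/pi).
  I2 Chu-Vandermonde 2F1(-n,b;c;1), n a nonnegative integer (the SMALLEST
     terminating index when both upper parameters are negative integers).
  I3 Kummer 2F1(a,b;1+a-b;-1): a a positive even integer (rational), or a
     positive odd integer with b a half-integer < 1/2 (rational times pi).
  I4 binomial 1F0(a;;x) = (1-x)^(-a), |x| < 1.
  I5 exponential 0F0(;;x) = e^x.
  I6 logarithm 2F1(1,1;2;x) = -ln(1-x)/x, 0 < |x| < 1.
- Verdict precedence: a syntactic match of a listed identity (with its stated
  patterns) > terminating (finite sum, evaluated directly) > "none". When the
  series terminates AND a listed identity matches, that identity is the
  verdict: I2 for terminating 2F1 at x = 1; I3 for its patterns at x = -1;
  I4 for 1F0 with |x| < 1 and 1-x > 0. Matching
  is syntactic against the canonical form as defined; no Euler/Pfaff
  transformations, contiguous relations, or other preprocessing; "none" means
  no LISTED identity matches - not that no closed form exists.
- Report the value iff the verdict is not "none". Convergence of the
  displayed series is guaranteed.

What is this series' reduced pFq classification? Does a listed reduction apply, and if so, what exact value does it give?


x = \frac{5}{9} here; the reduced form reads 3F2, upper {-\frac{1}{2}, -\frac{2}{5}, \frac{2}{5}}, lower {-\frac{3}{2}, 1}, C = \frac{2}{3}. Verdict: none here - no I1-I6 shape fits x = \frac{5}{9} with lower {-\frac{3}{2}, 1}.

Key step: from the first term \frac{2}{3}: the constant factors (C = 2/3, x = 5/9) combine into one prefactor.
Adjacent-term ratio: r(k) = \frac{5}{9} * (k-\frac{1}{2}) (k-\frac{2}{5}) (k+\frac{2}{5}) / [(k-\frac{3}{2}) (k+1) (k+1)] - rational; roots negated = parameters, x = \frac{5}{9}, C = \frac{2}{3}.


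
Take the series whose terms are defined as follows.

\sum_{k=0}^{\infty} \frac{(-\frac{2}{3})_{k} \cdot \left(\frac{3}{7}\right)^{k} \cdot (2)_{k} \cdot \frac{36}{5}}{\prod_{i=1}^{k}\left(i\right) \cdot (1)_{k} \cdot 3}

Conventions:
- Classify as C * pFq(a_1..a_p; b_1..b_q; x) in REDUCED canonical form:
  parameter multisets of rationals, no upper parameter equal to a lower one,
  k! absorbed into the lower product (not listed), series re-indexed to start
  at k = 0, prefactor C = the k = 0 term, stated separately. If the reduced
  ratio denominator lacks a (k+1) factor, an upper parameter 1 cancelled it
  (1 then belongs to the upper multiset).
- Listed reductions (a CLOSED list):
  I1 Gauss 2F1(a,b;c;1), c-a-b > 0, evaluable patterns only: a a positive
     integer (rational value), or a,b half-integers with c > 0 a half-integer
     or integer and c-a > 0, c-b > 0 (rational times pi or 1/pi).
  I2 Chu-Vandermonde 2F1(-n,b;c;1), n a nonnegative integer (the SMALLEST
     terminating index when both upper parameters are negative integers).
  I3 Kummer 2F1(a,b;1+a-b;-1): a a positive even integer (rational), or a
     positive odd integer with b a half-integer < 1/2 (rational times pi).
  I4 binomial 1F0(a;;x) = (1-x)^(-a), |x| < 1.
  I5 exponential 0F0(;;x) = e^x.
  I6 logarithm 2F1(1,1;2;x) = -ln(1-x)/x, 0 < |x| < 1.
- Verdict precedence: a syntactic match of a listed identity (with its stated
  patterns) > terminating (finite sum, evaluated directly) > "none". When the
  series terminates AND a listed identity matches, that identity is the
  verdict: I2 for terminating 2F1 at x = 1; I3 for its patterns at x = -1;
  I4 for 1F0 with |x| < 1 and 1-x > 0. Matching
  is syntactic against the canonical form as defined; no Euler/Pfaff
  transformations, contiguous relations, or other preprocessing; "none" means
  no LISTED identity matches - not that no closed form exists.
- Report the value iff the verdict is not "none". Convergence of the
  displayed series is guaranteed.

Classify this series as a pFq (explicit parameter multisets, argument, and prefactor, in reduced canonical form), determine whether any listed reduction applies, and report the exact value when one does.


This is \frac{12}{5} * 2F1(-\frac{2}{3}, 2; 1; \frac{3}{7}) in reduced canonical form. Verdict: none - this 2F1 at x = \frac{3}{7} matches no listed pattern, and upper {-\frac{2}{3}, 2} holds no stopper.

The tell: t_0 being \frac{12}{5}, (1)_k (C = 12/5) is k! itself.
Consecutive-term ratio: r(k) = \frac{3}{7} * (k-\frac{2}{3}) (k+2) / [(k+1) (k+1)] - poly over poly, x = \frac{3}{7} from leading terms; C = \frac{12}{5} at k = 0.


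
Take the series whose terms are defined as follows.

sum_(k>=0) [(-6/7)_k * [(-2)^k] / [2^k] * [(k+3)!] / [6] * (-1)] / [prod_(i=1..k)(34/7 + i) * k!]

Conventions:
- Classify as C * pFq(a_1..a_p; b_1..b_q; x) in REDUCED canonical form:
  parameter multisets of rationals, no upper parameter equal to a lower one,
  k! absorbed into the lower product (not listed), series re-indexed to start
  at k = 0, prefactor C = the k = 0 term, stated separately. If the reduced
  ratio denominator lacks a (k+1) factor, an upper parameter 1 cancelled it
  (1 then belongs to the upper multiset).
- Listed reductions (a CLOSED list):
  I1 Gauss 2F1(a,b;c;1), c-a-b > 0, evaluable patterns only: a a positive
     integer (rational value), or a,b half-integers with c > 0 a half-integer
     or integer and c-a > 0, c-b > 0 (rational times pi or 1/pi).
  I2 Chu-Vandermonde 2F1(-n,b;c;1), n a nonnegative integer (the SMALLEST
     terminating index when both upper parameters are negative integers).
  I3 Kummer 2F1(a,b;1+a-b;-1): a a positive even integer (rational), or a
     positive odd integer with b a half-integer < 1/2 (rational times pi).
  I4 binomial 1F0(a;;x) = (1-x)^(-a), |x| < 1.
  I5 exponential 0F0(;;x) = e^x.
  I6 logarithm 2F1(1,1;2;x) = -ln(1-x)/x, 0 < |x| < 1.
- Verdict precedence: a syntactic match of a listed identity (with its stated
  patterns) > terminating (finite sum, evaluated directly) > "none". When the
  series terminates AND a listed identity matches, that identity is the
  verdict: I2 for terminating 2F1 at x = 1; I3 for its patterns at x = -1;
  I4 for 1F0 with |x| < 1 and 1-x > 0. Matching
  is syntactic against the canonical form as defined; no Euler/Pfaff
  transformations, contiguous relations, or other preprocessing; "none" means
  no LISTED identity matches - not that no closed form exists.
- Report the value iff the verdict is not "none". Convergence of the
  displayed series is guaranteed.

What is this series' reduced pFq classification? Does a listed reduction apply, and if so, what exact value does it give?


Reduced: x = -1, 2F1, upper = {-6/7, 4}, lower = {41/7}, C = -1. Verdict at x = -1: Kummer's theorem (I3) matches (x = -1; c = 41/7 equals 1+a-b for upper {-6/7, 4}: listed pattern). Value: -153/98.

Structural cue: x = (-1) and the factorial ratio (C = -1) (k+a-1)!/(a-1)! is a rising factorial (a)_k.
Consecutive-term ratio: r(k) = (-1) * (k-6/7) (k+4) / [(k+41/7) (k+1)] - rational; roots negated = parameters, x = (-1), C = -1.


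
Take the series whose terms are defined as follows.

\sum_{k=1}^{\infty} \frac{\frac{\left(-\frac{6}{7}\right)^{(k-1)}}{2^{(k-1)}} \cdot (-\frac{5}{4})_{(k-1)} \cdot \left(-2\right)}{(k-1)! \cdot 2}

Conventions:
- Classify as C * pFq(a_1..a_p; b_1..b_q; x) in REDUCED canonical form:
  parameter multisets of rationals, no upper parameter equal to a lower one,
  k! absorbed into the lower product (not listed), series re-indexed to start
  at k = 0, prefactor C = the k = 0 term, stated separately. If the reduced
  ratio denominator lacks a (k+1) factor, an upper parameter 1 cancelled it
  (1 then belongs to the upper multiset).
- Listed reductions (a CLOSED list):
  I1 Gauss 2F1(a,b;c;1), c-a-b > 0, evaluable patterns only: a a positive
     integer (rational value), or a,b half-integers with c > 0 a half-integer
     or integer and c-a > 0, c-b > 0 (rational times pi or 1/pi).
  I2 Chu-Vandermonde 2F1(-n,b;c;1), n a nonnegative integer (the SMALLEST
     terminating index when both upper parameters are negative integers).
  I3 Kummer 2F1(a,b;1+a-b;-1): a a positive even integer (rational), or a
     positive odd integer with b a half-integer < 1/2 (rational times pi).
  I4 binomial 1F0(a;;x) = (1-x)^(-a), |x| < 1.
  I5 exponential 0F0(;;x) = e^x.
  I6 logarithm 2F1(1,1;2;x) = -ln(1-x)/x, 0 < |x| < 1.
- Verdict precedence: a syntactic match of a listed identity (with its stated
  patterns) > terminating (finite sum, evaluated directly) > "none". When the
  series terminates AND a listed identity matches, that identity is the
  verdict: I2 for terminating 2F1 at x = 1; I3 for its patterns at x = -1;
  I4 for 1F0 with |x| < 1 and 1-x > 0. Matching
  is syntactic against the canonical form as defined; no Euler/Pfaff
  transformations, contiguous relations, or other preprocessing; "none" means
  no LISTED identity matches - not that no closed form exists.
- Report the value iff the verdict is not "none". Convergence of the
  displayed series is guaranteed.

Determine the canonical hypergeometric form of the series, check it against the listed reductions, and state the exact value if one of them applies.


Classification (C = -1): 1F0 with upper {-\frac{5}{4}}, lower {-}, argument x = -\frac{3}{7}. Verdict: the binomial series (I4) fires (the 1F0 binomial series: exponent 5/4, x = -\frac{3}{7}). Hence: \left(-1\right) \cdot \left(\frac{10}{7}\right)^{\frac{5}{4}}.

Key observation: t_0 being -1, the constant factors (C = -1, x = -3/7) combine into one prefactor.
Adjacent-term ratio: r(k) = -\frac{3}{7} * (k-\frac{5}{4}) / [(k+1)] - rational; roots negated = parameters, x = -\frac{3}{7}, C = -1.


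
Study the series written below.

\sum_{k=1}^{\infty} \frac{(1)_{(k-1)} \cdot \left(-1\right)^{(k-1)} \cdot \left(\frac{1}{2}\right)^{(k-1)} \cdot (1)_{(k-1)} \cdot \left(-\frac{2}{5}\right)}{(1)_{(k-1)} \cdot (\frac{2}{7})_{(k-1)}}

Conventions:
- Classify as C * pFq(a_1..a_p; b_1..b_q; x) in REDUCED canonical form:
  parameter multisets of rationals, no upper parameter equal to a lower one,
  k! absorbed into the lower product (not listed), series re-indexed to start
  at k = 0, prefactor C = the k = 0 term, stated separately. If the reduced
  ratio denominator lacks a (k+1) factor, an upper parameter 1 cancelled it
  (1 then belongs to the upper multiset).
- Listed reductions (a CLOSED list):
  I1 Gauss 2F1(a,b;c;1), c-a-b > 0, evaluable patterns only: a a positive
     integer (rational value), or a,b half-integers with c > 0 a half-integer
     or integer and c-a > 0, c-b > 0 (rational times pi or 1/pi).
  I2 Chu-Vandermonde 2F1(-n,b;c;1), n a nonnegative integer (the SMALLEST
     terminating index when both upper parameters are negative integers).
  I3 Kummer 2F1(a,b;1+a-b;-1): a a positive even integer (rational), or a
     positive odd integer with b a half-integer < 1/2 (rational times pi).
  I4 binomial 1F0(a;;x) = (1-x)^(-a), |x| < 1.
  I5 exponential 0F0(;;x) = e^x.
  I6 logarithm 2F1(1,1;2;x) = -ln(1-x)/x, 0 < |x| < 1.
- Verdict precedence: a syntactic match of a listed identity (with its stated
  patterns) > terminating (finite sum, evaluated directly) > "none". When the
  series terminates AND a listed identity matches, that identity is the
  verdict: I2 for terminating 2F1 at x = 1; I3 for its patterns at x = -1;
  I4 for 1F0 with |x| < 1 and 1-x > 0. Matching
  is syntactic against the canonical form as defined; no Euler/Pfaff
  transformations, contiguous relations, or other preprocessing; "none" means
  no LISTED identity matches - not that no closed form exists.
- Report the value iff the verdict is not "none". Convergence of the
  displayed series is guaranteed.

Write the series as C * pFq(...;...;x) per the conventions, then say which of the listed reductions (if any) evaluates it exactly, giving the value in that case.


Key step: t_0 = -\frac{2}{5} here, and the (-1)^k factor (C = -2/5) folds into the argument's sign.
Consecutive-term ratio: r(k) = -\frac{1}{2} * (k+1) (k+1) / [(k+\frac{2}{7}) (k+1)] ; factor over Q: parameters, x = -\frac{1}{2}, and C = -\frac{2}{5}.

The series (x = -\frac{1}{2}) is 2F1: upper {1, 1}, lower {\frac{2}{7}}, prefactor -\frac{2}{5}. Verdict: none - this 2F1 at x = -\frac{1}{2} matches no listed pattern, and upper {1, 1} holds no stopper.


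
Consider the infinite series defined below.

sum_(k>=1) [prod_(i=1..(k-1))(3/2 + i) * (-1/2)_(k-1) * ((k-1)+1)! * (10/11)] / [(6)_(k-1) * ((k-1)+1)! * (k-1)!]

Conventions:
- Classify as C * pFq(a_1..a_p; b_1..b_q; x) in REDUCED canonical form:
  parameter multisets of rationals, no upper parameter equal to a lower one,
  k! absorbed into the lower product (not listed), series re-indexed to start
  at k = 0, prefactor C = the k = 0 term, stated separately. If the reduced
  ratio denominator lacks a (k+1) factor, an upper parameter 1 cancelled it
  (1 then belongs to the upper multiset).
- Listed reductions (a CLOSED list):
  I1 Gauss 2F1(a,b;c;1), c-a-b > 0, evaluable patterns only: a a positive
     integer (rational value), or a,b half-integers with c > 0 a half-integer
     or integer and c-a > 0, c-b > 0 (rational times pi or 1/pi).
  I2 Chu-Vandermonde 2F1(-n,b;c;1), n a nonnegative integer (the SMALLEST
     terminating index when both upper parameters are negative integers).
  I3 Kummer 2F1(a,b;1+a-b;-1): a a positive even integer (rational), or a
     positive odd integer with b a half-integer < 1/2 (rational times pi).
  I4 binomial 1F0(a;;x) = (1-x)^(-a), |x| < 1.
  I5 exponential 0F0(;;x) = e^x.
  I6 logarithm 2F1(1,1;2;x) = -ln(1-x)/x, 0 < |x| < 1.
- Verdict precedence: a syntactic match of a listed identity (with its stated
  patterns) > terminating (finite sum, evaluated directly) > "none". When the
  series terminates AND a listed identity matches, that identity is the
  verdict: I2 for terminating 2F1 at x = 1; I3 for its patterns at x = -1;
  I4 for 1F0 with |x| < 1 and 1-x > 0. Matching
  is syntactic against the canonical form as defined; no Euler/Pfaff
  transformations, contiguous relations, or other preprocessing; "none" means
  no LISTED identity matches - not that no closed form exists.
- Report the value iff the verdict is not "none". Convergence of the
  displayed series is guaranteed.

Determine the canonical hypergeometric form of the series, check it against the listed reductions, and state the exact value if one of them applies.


With C = 10/11: the canonical form is 2F1(-1/2, 5/2; 6; 1). Verdict: this is the half-integer Gauss pattern (I1) (x = 1; upper {-1/2, 5/2} half-integers, c = 6 in the evaluable pattern). Exact value: (16384/7623) / pi.

Key observation: x = 1 and the parameter 2 appears in both the upper and lower lists and cancels.
Step ratio: r(k) = 1 * (k-1/2) (k+5/2) / [(k+6) (k+1)] - poly over poly, x = 1 from leading terms; C = 10/11 at k = 0.


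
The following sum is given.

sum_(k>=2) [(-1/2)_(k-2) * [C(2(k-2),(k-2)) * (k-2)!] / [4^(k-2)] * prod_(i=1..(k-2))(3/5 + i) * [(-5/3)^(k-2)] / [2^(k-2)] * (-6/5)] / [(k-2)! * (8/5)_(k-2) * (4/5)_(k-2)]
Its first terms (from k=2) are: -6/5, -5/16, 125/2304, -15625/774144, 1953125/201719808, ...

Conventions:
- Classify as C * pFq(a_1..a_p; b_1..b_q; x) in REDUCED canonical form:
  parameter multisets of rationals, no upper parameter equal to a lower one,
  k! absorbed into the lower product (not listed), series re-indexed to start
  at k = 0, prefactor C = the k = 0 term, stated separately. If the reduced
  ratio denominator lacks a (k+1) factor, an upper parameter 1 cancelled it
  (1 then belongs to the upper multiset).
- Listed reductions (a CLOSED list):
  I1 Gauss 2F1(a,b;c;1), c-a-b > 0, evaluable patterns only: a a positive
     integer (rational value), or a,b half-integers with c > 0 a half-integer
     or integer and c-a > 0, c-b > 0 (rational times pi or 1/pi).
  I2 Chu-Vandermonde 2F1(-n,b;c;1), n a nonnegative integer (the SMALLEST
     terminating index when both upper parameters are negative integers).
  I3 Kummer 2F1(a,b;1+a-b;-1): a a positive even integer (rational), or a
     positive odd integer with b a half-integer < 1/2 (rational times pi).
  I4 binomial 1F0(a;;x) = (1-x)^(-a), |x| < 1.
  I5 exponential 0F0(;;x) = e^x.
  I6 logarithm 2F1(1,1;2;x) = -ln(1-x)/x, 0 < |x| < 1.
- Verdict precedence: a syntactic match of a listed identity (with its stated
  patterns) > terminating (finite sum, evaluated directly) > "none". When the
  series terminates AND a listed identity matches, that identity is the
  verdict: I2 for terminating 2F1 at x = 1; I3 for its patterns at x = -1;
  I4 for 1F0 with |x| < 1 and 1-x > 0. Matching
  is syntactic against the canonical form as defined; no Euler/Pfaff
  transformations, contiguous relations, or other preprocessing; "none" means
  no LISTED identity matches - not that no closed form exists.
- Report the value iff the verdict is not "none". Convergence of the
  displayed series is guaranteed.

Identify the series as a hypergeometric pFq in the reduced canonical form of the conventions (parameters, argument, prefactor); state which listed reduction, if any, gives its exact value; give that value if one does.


The tell: with t_0 = -6/5, C(2k,k) (prefactor -6/5) equals 4^k (1/2)_k / k!.
Term ratio: r(k) = (-5/6) * (k-1/2) (k+1/2) / [(k+4/5) (k+1)] - rational; roots negated = parameters, x = (-5/6), C = -6/5.

Prefactor -6/5, argument -5/6: 2F1 with upper {-1/2, 1/2} over lower {4/5}. Verdict: none. No listed pattern accepts 2F1(-1/2, 1/2; 4/5; -5/6).
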